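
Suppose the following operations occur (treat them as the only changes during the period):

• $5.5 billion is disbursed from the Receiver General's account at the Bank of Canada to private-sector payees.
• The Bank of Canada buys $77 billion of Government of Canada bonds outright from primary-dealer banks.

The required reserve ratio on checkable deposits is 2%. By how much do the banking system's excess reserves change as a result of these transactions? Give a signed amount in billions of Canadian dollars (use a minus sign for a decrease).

+$82.39 billion

Government spending $5.5 billion: reserves +$5.5B, deposits +$5.5B.
OMO purchase (from banks) $77 billion: reserves +$77B, deposits 0.
Totals: Δreserves = +$82.5B, Δdeposits = +$5.5B.
Δrequired reserves = 2% × +$5.5B = +$0.11B.
Δexcess reserves = Δreserves − Δrequired = +$82.5B − (+$0.11B) = +$82.39 billion.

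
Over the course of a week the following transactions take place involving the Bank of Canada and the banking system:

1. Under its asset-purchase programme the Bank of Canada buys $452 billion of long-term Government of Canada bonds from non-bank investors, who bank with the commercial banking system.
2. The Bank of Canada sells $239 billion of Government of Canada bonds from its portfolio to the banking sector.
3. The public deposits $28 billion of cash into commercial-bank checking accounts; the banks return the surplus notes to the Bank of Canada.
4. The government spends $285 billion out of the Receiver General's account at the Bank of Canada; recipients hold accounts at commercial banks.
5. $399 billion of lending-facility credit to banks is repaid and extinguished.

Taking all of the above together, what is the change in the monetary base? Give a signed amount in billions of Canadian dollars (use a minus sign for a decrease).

Asset purchase (from non-banks) $452 billion: Bank of Canada balance sheet expands → +$452B.
OMO sale (to banks) $239 billion: Bank of Canada balance sheet contracts → −$239B.
Currency deposit $28 billion: just a shift between currency and reserves — both are base money → 0.
Government spending $285 billion: a non-base liability converts back to reserves → +$285B.
Discount-window repayment $399 billion: Bank of Canada balance sheet contracts → −$399B.
Net: 452 − 239 + 0 + 285 − 399 = +$99 billion.

+$99 billion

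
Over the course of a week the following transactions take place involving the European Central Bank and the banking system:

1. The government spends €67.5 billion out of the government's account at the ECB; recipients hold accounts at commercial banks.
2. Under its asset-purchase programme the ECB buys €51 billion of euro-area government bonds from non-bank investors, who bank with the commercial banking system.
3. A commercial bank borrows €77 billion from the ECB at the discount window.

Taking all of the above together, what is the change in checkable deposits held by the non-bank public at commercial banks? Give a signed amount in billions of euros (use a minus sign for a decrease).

+€118.5 billion

ECB balance sheet:
  Assets:      Securities +€51B, Loans to banks +€77B
  Liabilities: Bank reserves +€195.5B, Government deposits −€67.5B
Commercial banking system:
  Assets:      Reserves at CB +€195.5B
  Liabilities: Checkable deposits +€118.5B, Borrowings from CB +€77B
So the change in checkable deposits held by the non-bank public at commercial banks is +€118.5 billion.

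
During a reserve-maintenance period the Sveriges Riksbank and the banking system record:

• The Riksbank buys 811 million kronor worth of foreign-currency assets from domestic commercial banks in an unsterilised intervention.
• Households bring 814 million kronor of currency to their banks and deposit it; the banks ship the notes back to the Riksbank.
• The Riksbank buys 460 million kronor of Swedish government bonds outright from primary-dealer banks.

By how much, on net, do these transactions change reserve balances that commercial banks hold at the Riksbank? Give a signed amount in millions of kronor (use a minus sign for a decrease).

FX purchase 811 million kronor: the Riksbank pays by crediting reserve accounts → +811M.
Currency deposit 814 million kronor: returned notes are swapped for reserve credit → +814M.
OMO purchase (from banks) 460 million kronor: the Riksbank pays by crediting reserve accounts → +460M.
Net: 811 + 814 + 460 = +2085 million.

+2085 million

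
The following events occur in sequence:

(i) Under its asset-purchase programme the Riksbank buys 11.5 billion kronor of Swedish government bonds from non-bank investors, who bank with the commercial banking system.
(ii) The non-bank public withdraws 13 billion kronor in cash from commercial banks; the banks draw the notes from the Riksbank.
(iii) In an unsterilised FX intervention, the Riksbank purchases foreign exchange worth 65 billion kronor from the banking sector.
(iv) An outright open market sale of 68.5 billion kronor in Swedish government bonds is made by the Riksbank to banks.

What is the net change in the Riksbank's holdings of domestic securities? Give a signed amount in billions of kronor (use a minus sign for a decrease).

Asset purchase (from non-banks) 11.5 billion kronor: securities added to the Riksbank's portfolio → +11.5B.
Currency withdrawal 13 billion kronor: the Riksbank's securities portfolio is untouched → 0.
FX purchase 65 billion kronor: the Riksbank's securities portfolio is untouched → 0.
OMO sale (to banks) 68.5 billion kronor: securities removed from the Riksbank's portfolio → −68.5B.
Net: 11.5 + 0 + 0 − 68.5 = -57 billion.

-57 billion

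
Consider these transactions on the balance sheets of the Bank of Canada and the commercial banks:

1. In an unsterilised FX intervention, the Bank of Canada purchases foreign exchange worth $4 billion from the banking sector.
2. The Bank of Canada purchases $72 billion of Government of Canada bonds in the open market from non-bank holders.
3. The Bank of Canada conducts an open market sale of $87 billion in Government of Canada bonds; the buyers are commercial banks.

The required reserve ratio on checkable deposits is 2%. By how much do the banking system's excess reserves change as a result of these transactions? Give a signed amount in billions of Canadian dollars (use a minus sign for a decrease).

FX purchase $4 billion: reserves +$4B, deposits 0.
Asset purchase (from non-banks) $72 billion: reserves +$72B, deposits +$72B.
OMO sale (to banks) $87 billion: reserves −$87B, deposits 0.
Totals: Δreserves = −$11B, Δdeposits = +$72B.
Δrequired reserves = 2% × +$72B = +$1.44B.
Δexcess reserves = Δreserves − Δrequired = −$11B − (+$1.44B) = -$12.44 billion.

-$12.44 billion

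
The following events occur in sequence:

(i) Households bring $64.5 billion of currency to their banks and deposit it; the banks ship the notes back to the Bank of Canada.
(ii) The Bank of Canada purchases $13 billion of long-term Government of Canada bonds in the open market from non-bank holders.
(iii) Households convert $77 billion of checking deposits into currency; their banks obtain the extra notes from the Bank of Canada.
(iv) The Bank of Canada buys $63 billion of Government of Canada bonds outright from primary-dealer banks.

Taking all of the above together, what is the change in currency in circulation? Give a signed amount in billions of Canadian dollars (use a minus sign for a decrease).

+$12.5 billion

Bank of Canada balance sheet:
  Assets:      Securities +$76B
  Liabilities: Bank reserves +$63.5B, Currency in circulation +$12.5B
So the change in currency in circulation is +$12.5 billion.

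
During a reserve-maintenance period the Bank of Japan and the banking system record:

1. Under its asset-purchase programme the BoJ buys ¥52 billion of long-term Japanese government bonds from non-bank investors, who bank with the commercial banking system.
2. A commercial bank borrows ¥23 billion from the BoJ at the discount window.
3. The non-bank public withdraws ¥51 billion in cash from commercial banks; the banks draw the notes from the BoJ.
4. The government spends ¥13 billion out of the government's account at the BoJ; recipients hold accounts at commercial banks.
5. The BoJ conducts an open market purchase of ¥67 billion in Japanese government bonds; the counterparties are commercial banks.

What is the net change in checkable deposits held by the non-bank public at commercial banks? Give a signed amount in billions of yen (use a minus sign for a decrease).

BoJ balance sheet:
  Assets:      Securities +¥119B, Loans to banks +¥23B
  Liabilities: Bank reserves +¥104B, Currency in circulation +¥51B, Government deposits −¥13B
Commercial banking system:
  Assets:      Reserves at CB +¥104B, Securities −¥67B
  Liabilities: Checkable deposits +¥14B, Borrowings from CB +¥23B
So the change in checkable deposits held by the non-bank public at commercial banks is +¥14 billion.

+¥14 billion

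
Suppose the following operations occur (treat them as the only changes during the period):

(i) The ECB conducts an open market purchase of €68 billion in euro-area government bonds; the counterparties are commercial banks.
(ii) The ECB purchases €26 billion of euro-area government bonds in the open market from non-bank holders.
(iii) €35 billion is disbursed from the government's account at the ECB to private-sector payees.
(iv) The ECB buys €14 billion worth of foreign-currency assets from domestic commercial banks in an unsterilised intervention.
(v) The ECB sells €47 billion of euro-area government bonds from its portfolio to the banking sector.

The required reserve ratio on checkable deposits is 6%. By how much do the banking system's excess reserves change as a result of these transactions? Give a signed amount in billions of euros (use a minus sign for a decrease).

OMO purchase (from banks) €68 billion: reserves +€68B, deposits 0.
Asset purchase (from non-banks) €26 billion: reserves +€26B, deposits +€26B.
Government spending €35 billion: reserves +€35B, deposits +€35B.
FX purchase €14 billion: reserves +€14B, deposits 0.
OMO sale (to banks) €47 billion: reserves −€47B, deposits 0.
Totals: Δreserves = +€96B, Δdeposits = +€61B.
Δrequired reserves = 6% × +€61B = +€3.66B.
Δexcess reserves = Δreserves − Δrequired = +€96B − (+€3.66B) = +€92.34 billion.

+€92.34 billion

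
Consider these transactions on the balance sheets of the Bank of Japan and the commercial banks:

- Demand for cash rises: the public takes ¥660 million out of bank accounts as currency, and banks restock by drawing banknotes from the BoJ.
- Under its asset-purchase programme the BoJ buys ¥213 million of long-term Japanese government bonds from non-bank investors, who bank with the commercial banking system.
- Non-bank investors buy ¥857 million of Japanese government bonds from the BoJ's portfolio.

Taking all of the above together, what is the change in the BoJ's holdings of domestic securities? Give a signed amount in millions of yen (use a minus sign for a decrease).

BoJ balance sheet:
  Assets:      Securities −¥644M
  Liabilities: Bank reserves −¥1304M, Currency in circulation +¥660M
So the change in the BoJ's holdings of domestic securities is -¥644 million.

-¥644 million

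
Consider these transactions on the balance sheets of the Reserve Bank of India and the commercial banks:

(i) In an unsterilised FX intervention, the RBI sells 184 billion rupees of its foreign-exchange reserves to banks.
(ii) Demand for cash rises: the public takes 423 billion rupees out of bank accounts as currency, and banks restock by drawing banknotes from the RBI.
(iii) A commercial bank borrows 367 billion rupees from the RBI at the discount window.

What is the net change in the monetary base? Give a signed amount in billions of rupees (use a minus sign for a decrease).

FX sale 184 billion rupees: RBI balance sheet contracts → −184B.
Currency withdrawal 423 billion rupees: just a shift between currency and reserves — both are base money → 0.
Discount-window loan 367 billion rupees: RBI balance sheet expands → +367B.
Net: −184 + 0 + 367 = +183 billion.

+183 billion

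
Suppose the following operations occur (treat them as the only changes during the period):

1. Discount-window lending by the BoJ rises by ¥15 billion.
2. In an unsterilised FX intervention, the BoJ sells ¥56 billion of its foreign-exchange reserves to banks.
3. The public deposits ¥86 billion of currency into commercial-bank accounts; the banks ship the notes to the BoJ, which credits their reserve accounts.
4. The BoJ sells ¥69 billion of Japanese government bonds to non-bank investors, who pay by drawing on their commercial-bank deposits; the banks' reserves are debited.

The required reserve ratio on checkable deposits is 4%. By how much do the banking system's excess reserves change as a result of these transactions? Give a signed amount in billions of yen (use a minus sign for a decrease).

-¥24.68 billion

Discount-window loan ¥15 billion: reserves +¥15B, deposits 0.
FX sale ¥56 billion: reserves −¥56B, deposits 0.
Currency deposit ¥86 billion: reserves +¥86B, deposits +¥86B.
Asset sale (to non-banks) ¥69 billion: reserves −¥69B, deposits −¥69B.
Totals: Δreserves = −¥24B, Δdeposits = +¥17B.
Δrequired reserves = 4% × +¥17B = +¥0.68B.
Δexcess reserves = Δreserves − Δrequired = −¥24B − (+¥0.68B) = -¥24.68 billion.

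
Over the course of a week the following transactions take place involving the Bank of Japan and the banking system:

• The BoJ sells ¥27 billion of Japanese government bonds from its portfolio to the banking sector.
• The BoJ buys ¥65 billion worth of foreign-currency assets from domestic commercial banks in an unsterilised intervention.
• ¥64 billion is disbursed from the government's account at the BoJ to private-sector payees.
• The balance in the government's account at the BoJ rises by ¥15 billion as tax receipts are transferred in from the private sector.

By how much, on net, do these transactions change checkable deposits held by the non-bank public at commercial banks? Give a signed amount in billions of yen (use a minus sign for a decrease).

BoJ balance sheet:
  Assets:      Securities −¥27B, Foreign assets +¥65B
  Liabilities: Bank reserves +¥87B, Government deposits −¥49B
Commercial banking system:
  Assets:      Reserves at CB +¥87B, Securities +¥27B, Foreign assets −¥65B
  Liabilities: Checkable deposits +¥49B
So the change in checkable deposits held by the non-bank public at commercial banks is +¥49 billion.

+¥49 billion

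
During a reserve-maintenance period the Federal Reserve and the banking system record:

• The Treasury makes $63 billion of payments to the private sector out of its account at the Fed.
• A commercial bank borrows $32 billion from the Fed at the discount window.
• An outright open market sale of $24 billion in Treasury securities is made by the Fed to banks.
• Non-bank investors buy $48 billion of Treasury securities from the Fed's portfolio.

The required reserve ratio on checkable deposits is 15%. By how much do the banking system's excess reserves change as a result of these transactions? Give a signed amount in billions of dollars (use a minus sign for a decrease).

+$20.75 billion

Government spending $63 billion: reserves +$63B, deposits +$63B.
Discount-window loan $32 billion: reserves +$32B, deposits 0.
OMO sale (to banks) $24 billion: reserves −$24B, deposits 0.
Asset sale (to non-banks) $48 billion: reserves −$48B, deposits −$48B.
Totals: Δreserves = +$23B, Δdeposits = +$15B.
Δrequired reserves = 15% × +$15B = +$2.25B.
Δexcess reserves = Δreserves − Δrequired = +$23B − (+$2.25B) = +$20.75 billion.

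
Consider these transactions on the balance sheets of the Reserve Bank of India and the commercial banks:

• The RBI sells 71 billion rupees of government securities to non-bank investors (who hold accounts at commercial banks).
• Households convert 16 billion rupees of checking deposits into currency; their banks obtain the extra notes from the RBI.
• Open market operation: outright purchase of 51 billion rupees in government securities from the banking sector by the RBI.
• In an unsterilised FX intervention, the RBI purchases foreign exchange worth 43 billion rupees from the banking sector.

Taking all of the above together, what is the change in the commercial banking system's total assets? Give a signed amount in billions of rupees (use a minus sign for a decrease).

-87 billion

RBI balance sheet:
  Assets:      Securities −20B, Foreign assets +43B
  Liabilities: Bank reserves +7B, Currency in circulation +16B
Commercial banking system:
  Assets:      Reserves at CB +7B, Securities −51B, Foreign assets −43B
  Liabilities: Checkable deposits −87B
Change in total bank assets = -87 billion.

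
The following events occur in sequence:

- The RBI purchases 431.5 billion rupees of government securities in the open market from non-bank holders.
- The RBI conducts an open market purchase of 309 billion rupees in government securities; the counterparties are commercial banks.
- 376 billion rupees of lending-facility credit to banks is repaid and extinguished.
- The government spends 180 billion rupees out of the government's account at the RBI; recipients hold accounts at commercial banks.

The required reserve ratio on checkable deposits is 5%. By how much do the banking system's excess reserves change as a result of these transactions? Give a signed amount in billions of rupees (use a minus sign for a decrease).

+513.925 billion

Asset purchase (from non-banks) 431.5 billion rupees: reserves +431.5B, deposits +431.5B.
OMO purchase (from banks) 309 billion rupees: reserves +309B, deposits 0.
Discount-window repayment 376 billion rupees: reserves −376B, deposits 0.
Government spending 180 billion rupees: reserves +180B, deposits +180B.
Totals: Δreserves = +544.5B, Δdeposits = +611.5B.
Δrequired reserves = 5% × +611.5B = +30.575B.
Δexcess reserves = Δreserves − Δrequired = +544.5B − (+30.575B) = +513.925 billion.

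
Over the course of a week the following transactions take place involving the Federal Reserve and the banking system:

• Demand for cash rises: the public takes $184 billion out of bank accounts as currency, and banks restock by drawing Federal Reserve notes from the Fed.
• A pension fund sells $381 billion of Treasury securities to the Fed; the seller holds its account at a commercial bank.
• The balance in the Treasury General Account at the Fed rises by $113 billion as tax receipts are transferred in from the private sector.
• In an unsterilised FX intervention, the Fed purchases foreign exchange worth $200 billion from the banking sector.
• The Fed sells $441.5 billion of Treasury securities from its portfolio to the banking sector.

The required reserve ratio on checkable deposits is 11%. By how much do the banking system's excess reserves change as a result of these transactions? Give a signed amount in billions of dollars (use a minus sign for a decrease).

Currency withdrawal $184 billion: reserves −$184B, deposits −$184B.
Asset purchase (from non-banks) $381 billion: reserves +$381B, deposits +$381B.
Government account inflow $113 billion: reserves −$113B, deposits −$113B.
FX purchase $200 billion: reserves +$200B, deposits 0.
OMO sale (to banks) $441.5 billion: reserves −$441.5B, deposits 0.
Totals: Δreserves = −$157.5B, Δdeposits = +$84B.
Δrequired reserves = 11% × +$84B = +$9.24B.
Δexcess reserves = Δreserves − Δrequired = −$157.5B − (+$9.24B) = -$166.74 billion.

-$166.74 billion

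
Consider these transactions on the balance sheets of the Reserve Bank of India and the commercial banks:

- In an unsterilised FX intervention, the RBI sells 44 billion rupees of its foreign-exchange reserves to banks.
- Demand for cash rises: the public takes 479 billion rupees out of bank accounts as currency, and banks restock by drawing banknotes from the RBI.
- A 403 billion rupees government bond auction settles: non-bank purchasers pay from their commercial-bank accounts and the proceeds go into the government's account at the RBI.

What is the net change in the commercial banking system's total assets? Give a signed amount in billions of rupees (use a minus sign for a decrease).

-882 billion

FX sale 44 billion rupees: just an asset swap on bank balance sheets → 0.
Currency withdrawal 479 billion rupees: bank balance sheets shrink → −479B.
Government account inflow 403 billion rupees: bank balance sheets shrink → −403B.
Net: 0 − 479 − 403 = -882 billion.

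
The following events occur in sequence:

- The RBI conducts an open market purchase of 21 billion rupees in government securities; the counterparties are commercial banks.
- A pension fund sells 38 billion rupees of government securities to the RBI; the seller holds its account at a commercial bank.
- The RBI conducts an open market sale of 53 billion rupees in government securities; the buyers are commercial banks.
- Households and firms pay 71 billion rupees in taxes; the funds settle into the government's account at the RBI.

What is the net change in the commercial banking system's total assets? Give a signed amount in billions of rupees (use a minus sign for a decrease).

-33 billion

RBI balance sheet:
  Assets:      Securities +6B
  Liabilities: Bank reserves −65B, Government deposits +71B
Commercial banking system:
  Assets:      Reserves at CB −65B, Securities +32B
  Liabilities: Checkable deposits −33B
Change in total bank assets = -33 billion.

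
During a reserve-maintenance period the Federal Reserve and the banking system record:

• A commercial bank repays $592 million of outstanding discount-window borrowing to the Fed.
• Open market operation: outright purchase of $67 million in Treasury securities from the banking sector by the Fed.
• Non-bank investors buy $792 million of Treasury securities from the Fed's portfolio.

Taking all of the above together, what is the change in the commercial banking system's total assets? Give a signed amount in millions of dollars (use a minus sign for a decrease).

Discount-window repayment $592 million: bank balance sheets shrink → −$592M.
OMO purchase (from banks) $67 million: just an asset swap on bank balance sheets → 0.
Asset sale (to non-banks) $792 million: bank balance sheets shrink → −$792M.
Net: −592 + 0 − 792 = -$1384 million.

-$1384 million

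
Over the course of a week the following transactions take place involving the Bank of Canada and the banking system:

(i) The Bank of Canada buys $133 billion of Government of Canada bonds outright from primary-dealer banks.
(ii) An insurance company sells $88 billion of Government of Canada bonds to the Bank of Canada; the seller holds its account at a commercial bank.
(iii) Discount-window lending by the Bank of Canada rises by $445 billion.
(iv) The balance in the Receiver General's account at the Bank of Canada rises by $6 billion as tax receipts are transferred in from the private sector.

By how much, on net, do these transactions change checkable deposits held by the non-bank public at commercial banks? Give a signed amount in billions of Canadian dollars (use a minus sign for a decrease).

+$82 billion

Bank of Canada balance sheet:
  Assets:      Securities +$221B, Loans to banks +$445B
  Liabilities: Bank reserves +$660B, Government deposits +$6B
Commercial banking system:
  Assets:      Reserves at CB +$660B, Securities −$133B
  Liabilities: Checkable deposits +$82B, Borrowings from CB +$445B
So the change in checkable deposits held by the non-bank public at commercial banks is +$82 billion.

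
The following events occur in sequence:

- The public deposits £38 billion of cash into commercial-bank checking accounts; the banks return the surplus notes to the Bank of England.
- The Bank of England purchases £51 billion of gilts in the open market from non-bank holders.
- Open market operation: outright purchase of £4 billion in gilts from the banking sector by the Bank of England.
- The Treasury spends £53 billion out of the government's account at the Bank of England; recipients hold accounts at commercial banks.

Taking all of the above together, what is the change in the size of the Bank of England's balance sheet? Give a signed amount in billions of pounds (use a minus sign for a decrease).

Bank of England balance sheet:
  Assets:      Securities +£55B
  Liabilities: Bank reserves +£146B, Currency in circulation −£38B, Government deposits −£53B
Commercial banking system:
  Assets:      Reserves at CB +£146B, Securities −£4B
  Liabilities: Checkable deposits +£142B
Change in total Bank of England assets = +£55 billion.

+£55 billion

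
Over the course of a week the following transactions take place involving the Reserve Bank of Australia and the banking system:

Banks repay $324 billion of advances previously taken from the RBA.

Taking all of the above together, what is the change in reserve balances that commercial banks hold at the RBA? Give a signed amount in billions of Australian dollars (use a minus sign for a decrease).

RBA balance sheet:
  Assets:      Loans to banks −$324B
  Liabilities: Bank reserves −$324B
Commercial banking system:
  Assets:      Reserves at CB −$324B
  Liabilities: Borrowings from CB −$324B
So the change in reserve balances that commercial banks hold at the RBA is -$324 billion.

-$324 billion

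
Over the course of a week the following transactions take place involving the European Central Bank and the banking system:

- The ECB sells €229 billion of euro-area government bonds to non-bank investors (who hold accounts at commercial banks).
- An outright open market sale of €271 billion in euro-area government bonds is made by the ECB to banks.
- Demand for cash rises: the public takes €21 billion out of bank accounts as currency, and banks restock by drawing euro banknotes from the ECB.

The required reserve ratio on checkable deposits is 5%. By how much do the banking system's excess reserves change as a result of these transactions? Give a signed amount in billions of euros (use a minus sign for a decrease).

Asset sale (to non-banks) €229 billion: reserves −€229B, deposits −€229B.
OMO sale (to banks) €271 billion: reserves −€271B, deposits 0.
Currency withdrawal €21 billion: reserves −€21B, deposits −€21B.
Totals: Δreserves = −€521B, Δdeposits = −€250B.
Δrequired reserves = 5% × −€250B = −€12.5B.
Δexcess reserves = Δreserves − Δrequired = −€521B − (−€12.5B) = -€508.5 billion.

-€508.5 billion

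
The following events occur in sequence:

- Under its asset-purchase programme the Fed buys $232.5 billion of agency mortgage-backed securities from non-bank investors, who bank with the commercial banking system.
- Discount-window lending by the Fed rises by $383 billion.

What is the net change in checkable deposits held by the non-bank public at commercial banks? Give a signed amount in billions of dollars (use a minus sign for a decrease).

Fed balance sheet:
  Assets:      Securities +$232.5B, Loans to banks +$383B
  Liabilities: Bank reserves +$615.5B
Commercial banking system:
  Assets:      Reserves at CB +$615.5B
  Liabilities: Checkable deposits +$232.5B, Borrowings from CB +$383B
So the change in checkable deposits held by the non-bank public at commercial banks is +$232.5 billion.

+$232.5 billion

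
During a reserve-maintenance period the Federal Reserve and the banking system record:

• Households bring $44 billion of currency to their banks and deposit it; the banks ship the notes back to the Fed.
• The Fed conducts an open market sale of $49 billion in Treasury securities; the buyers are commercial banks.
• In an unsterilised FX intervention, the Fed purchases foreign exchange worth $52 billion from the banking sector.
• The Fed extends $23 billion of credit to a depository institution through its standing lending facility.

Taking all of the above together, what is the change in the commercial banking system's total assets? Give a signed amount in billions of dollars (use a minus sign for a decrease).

+$67 billion

Fed balance sheet:
  Assets:      Securities −$49B, Loans to banks +$23B, Foreign assets +$52B
  Liabilities: Bank reserves +$70B, Currency in circulation −$44B
Commercial banking system:
  Assets:      Reserves at CB +$70B, Securities +$49B, Foreign assets −$52B
  Liabilities: Checkable deposits +$44B, Borrowings from CB +$23B
Change in total bank assets = +$67 billion.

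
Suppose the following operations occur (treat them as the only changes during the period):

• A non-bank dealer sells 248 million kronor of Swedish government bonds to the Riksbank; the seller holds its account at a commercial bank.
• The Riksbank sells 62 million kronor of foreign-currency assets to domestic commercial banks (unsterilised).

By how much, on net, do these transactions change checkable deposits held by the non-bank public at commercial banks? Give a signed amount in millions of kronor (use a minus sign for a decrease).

Riksbank balance sheet:
  Assets:      Securities +248M, Foreign assets −62M
  Liabilities: Bank reserves +186M
Commercial banking system:
  Assets:      Reserves at CB +186M, Foreign assets +62M
  Liabilities: Checkable deposits +248M
So the change in checkable deposits held by the non-bank public at commercial banks is +248 million.

+248 million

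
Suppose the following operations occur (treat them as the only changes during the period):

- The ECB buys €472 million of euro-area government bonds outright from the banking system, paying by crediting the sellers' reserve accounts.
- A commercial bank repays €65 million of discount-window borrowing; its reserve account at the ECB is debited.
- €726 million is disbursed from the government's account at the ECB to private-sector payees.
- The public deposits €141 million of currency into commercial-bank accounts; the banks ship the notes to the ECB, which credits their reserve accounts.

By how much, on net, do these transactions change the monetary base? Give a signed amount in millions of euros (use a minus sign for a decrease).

+€1133 million

OMO purchase (from banks) €472 million: ECB balance sheet expands → +€472M.
Discount-window repayment €65 million: ECB balance sheet contracts → −€65M.
Government spending €726 million: a non-base liability converts back to reserves → +€726M.
Currency deposit €141 million: just a shift between currency and reserves — both are base money → 0.
Net: 472 − 65 + 726 + 0 = +€1133 million.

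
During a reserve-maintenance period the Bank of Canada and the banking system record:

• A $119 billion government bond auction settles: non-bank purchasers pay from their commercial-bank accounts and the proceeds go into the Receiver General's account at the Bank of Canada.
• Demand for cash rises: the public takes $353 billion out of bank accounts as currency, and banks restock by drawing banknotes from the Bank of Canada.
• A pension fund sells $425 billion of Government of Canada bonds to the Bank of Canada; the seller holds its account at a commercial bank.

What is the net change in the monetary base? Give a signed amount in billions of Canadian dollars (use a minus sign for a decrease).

+$306 billion

Government account inflow $119 billion: reserves shift to a non-base liability → −$119B.
Currency withdrawal $353 billion: just a shift between currency and reserves — both are base money → 0.
Asset purchase (from non-banks) $425 billion: Bank of Canada balance sheet expands → +$425B.
Net: −119 + 0 + 425 = +$306 billion.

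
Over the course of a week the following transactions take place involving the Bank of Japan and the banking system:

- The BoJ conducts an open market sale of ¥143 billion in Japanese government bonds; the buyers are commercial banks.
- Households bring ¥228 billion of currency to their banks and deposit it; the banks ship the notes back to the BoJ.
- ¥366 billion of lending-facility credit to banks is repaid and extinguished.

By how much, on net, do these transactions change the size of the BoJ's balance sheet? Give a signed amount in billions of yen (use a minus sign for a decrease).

OMO sale (to banks) ¥143 billion: a BoJ asset is shed → −¥143B.
Currency deposit ¥228 billion: only the composition of liabilities changes → 0.
Discount-window repayment ¥366 billion: a BoJ asset is shed → −¥366B.
Net: −143 + 0 − 366 = -¥509 billion.

-¥509 billion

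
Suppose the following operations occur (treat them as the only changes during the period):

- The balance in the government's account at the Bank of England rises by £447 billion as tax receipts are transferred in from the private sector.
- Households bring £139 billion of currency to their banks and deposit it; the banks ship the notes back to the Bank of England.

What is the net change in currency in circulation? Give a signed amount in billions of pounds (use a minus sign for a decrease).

-£139 billion

Government account inflow £447 billion: no currency enters or leaves circulation → 0.
Currency deposit £139 billion: notes return to the central bank → −£139B.
Net: 0 − 139 = -£139 billion.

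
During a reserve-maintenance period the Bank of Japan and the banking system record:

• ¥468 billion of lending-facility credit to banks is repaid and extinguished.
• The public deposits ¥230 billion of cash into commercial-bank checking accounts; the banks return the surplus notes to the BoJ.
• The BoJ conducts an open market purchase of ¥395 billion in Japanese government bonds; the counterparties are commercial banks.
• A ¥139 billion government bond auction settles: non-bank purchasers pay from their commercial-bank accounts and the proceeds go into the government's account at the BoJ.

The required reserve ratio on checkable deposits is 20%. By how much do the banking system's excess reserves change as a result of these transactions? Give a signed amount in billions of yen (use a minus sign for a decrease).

Discount-window repayment ¥468 billion: reserves −¥468B, deposits 0.
Currency deposit ¥230 billion: reserves +¥230B, deposits +¥230B.
OMO purchase (from banks) ¥395 billion: reserves +¥395B, deposits 0.
Government account inflow ¥139 billion: reserves −¥139B, deposits −¥139B.
Totals: Δreserves = +¥18B, Δdeposits = +¥91B.
Δrequired reserves = 20% × +¥91B = +¥18.2B.
Δexcess reserves = Δreserves − Δrequired = +¥18B − (+¥18.2B) = -¥0.2 billion.

-¥0.2 billion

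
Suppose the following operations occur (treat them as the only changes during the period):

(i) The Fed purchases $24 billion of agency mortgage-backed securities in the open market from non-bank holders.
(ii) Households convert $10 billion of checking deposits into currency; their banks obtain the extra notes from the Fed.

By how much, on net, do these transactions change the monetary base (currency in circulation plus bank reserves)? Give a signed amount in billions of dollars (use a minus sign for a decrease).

+$24 billion

Asset purchase (from non-banks) $24 billion: Fed balance sheet expands → +$24B.
Currency withdrawal $10 billion: just a shift between currency and reserves — both are base money → 0.
Net: 24 + 0 = +$24 billion.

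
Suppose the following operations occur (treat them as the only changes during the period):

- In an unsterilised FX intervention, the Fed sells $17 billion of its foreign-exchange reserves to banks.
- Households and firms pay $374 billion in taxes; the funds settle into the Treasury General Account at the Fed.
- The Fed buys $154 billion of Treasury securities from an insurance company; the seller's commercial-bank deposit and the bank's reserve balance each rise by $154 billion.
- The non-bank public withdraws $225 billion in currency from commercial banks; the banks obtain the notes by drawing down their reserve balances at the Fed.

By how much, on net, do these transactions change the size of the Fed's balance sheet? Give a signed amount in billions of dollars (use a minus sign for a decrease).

FX sale $17 billion: a Fed asset is shed → −$17B.
Government account inflow $374 billion: only the composition of liabilities changes → 0.
Asset purchase (from non-banks) $154 billion: a Fed asset is acquired → +$154B.
Currency withdrawal $225 billion: only the composition of liabilities changes → 0.
Net: −17 + 0 + 154 + 0 = +$137 billion.

+$137 billion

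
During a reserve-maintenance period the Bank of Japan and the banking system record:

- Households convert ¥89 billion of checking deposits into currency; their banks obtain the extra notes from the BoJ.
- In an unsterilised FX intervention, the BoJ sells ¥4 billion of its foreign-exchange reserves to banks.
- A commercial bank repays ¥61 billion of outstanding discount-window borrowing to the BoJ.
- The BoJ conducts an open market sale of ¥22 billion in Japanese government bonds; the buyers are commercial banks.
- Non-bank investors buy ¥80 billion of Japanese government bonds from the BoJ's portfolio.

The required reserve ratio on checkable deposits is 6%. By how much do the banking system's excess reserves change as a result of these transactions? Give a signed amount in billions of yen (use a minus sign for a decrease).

-¥245.86 billion

Currency withdrawal ¥89 billion: reserves −¥89B, deposits −¥89B.
FX sale ¥4 billion: reserves −¥4B, deposits 0.
Discount-window repayment ¥61 billion: reserves −¥61B, deposits 0.
OMO sale (to banks) ¥22 billion: reserves −¥22B, deposits 0.
Asset sale (to non-banks) ¥80 billion: reserves −¥80B, deposits −¥80B.
Totals: Δreserves = −¥256B, Δdeposits = −¥169B.
Δrequired reserves = 6% × −¥169B = −¥10.14B.
Δexcess reserves = Δreserves − Δrequired = −¥256B − (−¥10.14B) = -¥245.86 billion.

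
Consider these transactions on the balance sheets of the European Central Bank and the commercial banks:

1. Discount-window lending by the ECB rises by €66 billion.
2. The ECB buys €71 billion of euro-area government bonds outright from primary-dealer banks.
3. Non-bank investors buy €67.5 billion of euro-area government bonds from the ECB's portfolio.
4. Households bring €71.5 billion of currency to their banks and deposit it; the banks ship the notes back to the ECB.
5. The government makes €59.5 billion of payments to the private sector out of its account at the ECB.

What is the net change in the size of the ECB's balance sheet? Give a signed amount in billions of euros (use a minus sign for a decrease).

+€69.5 billion

Discount-window loan €66 billion: an ECB asset is acquired → +€66B.
OMO purchase (from banks) €71 billion: an ECB asset is acquired → +€71B.
Asset sale (to non-banks) €67.5 billion: an ECB asset is shed → −€67.5B.
Currency deposit €71.5 billion: only the composition of liabilities changes → 0.
Government spending €59.5 billion: only the composition of liabilities changes → 0.
Net: 66 + 71 − 67.5 + 0 + 0 = +€69.5 billion.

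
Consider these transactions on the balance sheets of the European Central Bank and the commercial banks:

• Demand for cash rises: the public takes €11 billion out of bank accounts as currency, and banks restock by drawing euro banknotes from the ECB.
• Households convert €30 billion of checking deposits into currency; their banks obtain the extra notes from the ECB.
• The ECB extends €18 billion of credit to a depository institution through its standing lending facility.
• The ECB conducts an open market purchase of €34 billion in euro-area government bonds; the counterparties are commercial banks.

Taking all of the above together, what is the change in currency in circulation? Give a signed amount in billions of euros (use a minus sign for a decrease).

ECB balance sheet:
  Assets:      Securities +€34B, Loans to banks +€18B
  Liabilities: Bank reserves +€11B, Currency in circulation +€41B
Commercial banking system:
  Assets:      Reserves at CB +€11B, Securities −€34B
  Liabilities: Checkable deposits −€41B, Borrowings from CB +€18B
So the change in currency in circulation is +€41 billion.

+€41 billion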